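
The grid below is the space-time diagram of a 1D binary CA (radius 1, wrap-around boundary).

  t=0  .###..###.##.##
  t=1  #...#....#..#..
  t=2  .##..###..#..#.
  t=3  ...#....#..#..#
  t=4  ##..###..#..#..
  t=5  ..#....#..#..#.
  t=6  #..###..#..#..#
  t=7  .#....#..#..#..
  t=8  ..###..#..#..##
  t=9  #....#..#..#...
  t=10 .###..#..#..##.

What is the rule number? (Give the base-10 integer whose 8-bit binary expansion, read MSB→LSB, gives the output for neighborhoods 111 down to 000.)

  ### -> .   bit 7 = 0  t=0,i=2
  ##. -> .   bit 6 = 0  t=0,i=3
  #.# -> #   bit 5 = 1  t=0,i=0
  #.. -> #   bit 4 = 1  t=0,i=4
  .## -> .   bit 3 = 0  t=0,i=1
  .#. -> .   bit 2 = 0  t=1,i=0
  ..# -> .   bit 1 = 0  t=0,i=5
  ... -> #   bit 0 = 1  t=1,i=2
  bits 00110001 = 49

49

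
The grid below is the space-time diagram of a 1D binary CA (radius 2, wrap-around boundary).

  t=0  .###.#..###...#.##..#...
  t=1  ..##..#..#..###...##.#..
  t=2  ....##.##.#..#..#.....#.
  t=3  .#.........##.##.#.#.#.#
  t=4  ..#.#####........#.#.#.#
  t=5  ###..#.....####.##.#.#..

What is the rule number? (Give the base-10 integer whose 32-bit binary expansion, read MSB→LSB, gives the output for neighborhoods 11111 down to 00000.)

572965669

  ##### -> .   bit 31 = 0  t=4,i=6
  ####. -> .   bit 30 = 0  t=4,i=7
  ###.# -> #   bit 29 = 1  t=0,i=3
  ###.. -> .   bit 28 = 0  t=0,i=10
  ##.## -> .   bit 27 = 0  t=2,i=6
  ##.#. -> .   bit 26 = 0  t=0,i=4
  ##..# -> #   bit 25 = 1  t=0,i=18
  ##... -> .   bit 24 = 0  t=0,i=11
  #.### -> .   bit 23 = 0  t=4,i=4
  #.##. -> .   bit 22 = 0  t=0,i=16
  #.#.# -> #   bit 21 = 1  t=3,i=17
  #.#.. -> .   bit 20 = 0  t=0,i=5
  #..## -> .   bit 19 = 0  t=0,i=7
  #..#. -> #   bit 18 = 1  t=0,i=19
  #...# -> #   bit 17 = 1  t=0,i=12
  #.... -> .   bit 16 = 0  t=0,i=22
  .#### -> #   bit 15 = 1  t=4,i=5
  .###. -> #   bit 14 = 1  t=0,i=2
  .##.# -> .   bit 13 = 0  t=1,i=19
  .##.. -> .   bit 12 = 0  t=0,i=17
  .#.## -> .   bit 11 = 0  t=0,i=15
  .#.#. -> .   bit 10 = 0  t=3,i=0
  .#..# -> #   bit 9 = 1  t=0,i=6
  .#... -> #   bit 8 = 1  t=0,i=21
  ..### -> .   bit 7 = 0  t=0,i=1
  ..##. -> .   bit 6 = 0  t=1,i=2
  ..#.# -> #   bit 5 = 1  t=0,i=14
  ..#.. -> .   bit 4 = 0  t=0,i=20
  ...## -> .   bit 3 = 0  t=0,i=0
  ...#. -> #   bit 2 = 1  t=0,i=13
  ....# -> .   bit 1 = 0  t=0,i=23
  ..... -> #   bit 0 = 1  t=2,i=1
  bits 00100010001001101100001100100101 = 572965669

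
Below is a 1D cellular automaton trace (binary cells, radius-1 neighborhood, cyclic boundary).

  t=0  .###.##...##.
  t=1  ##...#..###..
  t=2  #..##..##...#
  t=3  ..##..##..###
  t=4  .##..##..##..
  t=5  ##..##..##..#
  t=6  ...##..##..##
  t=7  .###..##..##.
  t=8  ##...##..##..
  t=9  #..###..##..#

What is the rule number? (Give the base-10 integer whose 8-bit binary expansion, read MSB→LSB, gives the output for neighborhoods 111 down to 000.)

  [7] ### => .  t=0,i=2
  [6] ##. => .  t=0,i=3
  [5] #.# => .  t=0,i=4
  [4] #.. => .  t=0,i=7
  [3] .## => #  t=0,i=1
  [2] .#. => .  t=1,i=5
  [1] ..# => #  t=0,i=0
  [0] ... => #  t=0,i=8
  bits 00001011 = 11

11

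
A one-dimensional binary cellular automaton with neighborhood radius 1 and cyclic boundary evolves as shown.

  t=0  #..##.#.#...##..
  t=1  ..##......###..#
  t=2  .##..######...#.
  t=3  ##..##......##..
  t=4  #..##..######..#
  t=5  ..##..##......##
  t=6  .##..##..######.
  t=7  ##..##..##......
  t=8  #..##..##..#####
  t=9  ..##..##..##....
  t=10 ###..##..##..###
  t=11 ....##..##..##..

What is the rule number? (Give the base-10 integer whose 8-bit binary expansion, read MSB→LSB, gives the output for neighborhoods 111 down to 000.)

  nb ###: next=.  (t=1,i=11, bit7=0)
  nb ##.: next=.  (t=0,i=4, bit6=0)
  nb #.#: next=.  (t=0,i=5, bit5=0)
  nb #..: next=.  (t=0,i=1, bit4=0)
  nb .##: next=#  (t=0,i=3, bit3=1)
  nb .#.: next=.  (t=0,i=0, bit2=0)
  nb ..#: next=#  (t=0,i=2, bit1=1)
  nb ...: next=#  (t=0,i=10, bit0=1)
  bits 00001011 = 11

11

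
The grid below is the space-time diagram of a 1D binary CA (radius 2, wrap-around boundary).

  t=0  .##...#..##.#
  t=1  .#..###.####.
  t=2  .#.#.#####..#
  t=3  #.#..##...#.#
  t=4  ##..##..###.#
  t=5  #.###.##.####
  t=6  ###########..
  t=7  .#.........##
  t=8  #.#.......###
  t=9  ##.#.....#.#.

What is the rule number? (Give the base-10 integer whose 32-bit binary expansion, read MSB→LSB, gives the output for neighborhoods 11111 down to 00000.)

  nb #####: next=.  (t=2,i=7, bit31=0)
  nb ####.: next=.  (t=1,i=10, bit30=0)
  nb ###.#: next=#  (t=1,i=6, bit29=1)
  nb ###..: next=.  (t=1,i=11, bit28=0)
  nb ##.##: next=#  (t=1,i=7, bit27=1)
  nb ##.#.: next=#  (t=0,i=11, bit26=1)
  nb ##..#: next=#  (t=1,i=12, bit25=1)
  nb ##...: next=.  (t=0,i=3, bit24=0)
  nb #.###: next=#  (t=1,i=8, bit23=1)
  nb #.##.: next=#  (t=0,i=1, bit22=1)
  nb #.#.#: next=.  (t=0,i=12, bit21=0)
  nb #.#..: next=.  (t=3,i=2, bit20=0)
  nb #..##: next=#  (t=0,i=8, bit19=1)
  nb #..#.: next=.  (t=1,i=0, bit18=0)
  nb #...#: next=#  (t=0,i=4, bit17=1)
  nb #....: next=.  (t=7,i=3, bit16=0)
  nb .####: next=#  (t=1,i=9, bit15=1)
  nb .###.: next=#  (t=1,i=5, bit14=1)
  nb .##.#: next=#  (t=0,i=10, bit13=1)
  nb .##..: next=.  (t=0,i=2, bit12=0)
  nb .#.##: next=.  (t=0,i=0, bit11=0)
  nb .#.#.: next=#  (t=2,i=0, bit10=1)
  nb .#..#: next=.  (t=0,i=7, bit9=0)
  nb .#...: next=#  (t=7,i=2, bit8=1)
  nb ..###: next=.  (t=1,i=4, bit7=0)
  nb ..##.: next=#  (t=0,i=9, bit6=1)
  nb ..#.#: next=#  (t=2,i=12, bit5=1)
  nb ..#..: next=#  (t=0,i=6, bit4=1)
  nb ...##: next=#  (t=7,i=10, bit3=1)
  nb ...#.: next=#  (t=0,i=5, bit2=1)
  nb ....#: next=.  (t=7,i=9, bit1=0)
  nb .....: next=.  (t=7,i=4, bit0=0)
  bits 00101110110010101110010101111100 = 785048956

785048956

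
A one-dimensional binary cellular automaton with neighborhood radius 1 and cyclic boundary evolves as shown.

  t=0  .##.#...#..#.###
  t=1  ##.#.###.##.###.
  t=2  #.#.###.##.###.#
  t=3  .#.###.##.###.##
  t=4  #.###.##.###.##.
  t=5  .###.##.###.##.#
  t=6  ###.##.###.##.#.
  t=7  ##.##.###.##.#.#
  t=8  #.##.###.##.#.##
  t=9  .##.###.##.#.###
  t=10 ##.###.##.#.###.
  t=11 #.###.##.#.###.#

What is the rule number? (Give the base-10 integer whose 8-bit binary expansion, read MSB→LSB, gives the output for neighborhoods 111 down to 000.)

  nb ###: next=#  (t=0,i=14, bit7=1)
  nb ##.: next=.  (t=0,i=2, bit6=0)
  nb #.#: next=#  (t=0,i=0, bit5=1)
  nb #..: next=#  (t=0,i=5, bit4=1)
  nb .##: next=#  (t=0,i=1, bit3=1)
  nb .#.: next=.  (t=0,i=4, bit2=0)
  nb ..#: next=#  (t=0,i=7, bit1=1)
  nb ...: next=#  (t=0,i=6, bit0=1)
  bits 10111011 = 187

187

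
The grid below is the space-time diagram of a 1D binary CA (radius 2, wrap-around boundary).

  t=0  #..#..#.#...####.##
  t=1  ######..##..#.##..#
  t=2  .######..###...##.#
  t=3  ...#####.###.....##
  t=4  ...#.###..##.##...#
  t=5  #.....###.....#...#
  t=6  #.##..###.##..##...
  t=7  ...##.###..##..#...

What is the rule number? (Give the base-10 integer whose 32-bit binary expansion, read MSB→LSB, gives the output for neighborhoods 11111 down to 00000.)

  nb #####: next=#  (t=1,i=1, bit31=1)
  nb ####.: next=#  (t=0,i=14, bit30=1)
  nb ###.#: next=#  (t=0,i=15, bit29=1)
  nb ###..: next=#  (t=0,i=0, bit28=1)
  nb ##.##: next=.  (t=0,i=16, bit27=0)
  nb ##.#.: next=#  (t=2,i=17, bit26=1)
  nb ##..#: next=#  (t=0,i=1, bit25=1)
  nb ##...: next=.  (t=2,i=12, bit24=0)
  nb #.###: next=.  (t=0,i=17, bit23=0)
  nb #.##.: next=.  (t=1,i=14, bit22=0)
  nb #.#.#: next=#  (t=2,i=18, bit21=1)
  nb #.#..: next=#  (t=0,i=8, bit20=1)
  nb #..##: next=.  (t=1,i=7, bit19=0)
  nb #..#.: next=#  (t=0,i=2, bit18=1)
  nb #...#: next=.  (t=0,i=10, bit17=0)
  nb #....: next=#  (t=3,i=13, bit16=1)
  nb .####: next=.  (t=0,i=13, bit15=0)
  nb .###.: next=#  (t=0,i=18, bit14=1)
  nb .##.#: next=.  (t=2,i=16, bit13=0)
  nb .##..: next=#  (t=1,i=9, bit12=1)
  nb .#.##: next=.  (t=1,i=13, bit11=0)
  nb .#.#.: next=.  (t=0,i=7, bit10=0)
  nb .#..#: next=#  (t=0,i=4, bit9=1)
  nb .#...: next=#  (t=0,i=9, bit8=1)
  nb ..###: next=#  (t=0,i=12, bit7=1)
  nb ..##.: next=.  (t=1,i=8, bit6=0)
  nb ..#.#: next=.  (t=0,i=6, bit5=0)
  nb ..#..: next=#  (t=0,i=3, bit4=1)
  nb ...##: next=.  (t=0,i=11, bit3=0)
  nb ...#.: next=.  (t=4,i=2, bit2=0)
  nb ....#: next=.  (t=3,i=15, bit1=0)
  nb .....: next=#  (t=3,i=14, bit0=1)
  bits 11110110001101010101001110010001 = 4130689937

4130689937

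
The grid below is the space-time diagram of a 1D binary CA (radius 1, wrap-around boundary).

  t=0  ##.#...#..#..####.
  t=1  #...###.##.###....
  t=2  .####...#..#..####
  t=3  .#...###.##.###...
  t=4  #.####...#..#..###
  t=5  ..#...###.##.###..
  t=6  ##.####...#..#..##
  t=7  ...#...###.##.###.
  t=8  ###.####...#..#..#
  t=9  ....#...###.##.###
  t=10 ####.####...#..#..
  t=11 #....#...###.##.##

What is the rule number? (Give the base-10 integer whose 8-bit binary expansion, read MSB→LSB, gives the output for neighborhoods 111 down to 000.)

  ### -> .   bit 7 = 0  t=0,i=14
  ##. -> .   bit 6 = 0  t=0,i=1
  #.# -> .   bit 5 = 0  t=0,i=2
  #.. -> #   bit 4 = 1  t=0,i=4
  .## -> #   bit 3 = 1  t=0,i=0
  .#. -> .   bit 2 = 0  t=0,i=3
  ..# -> #   bit 1 = 1  t=0,i=6
  ... -> #   bit 0 = 1  t=0,i=5
  bits 00011011 = 27

27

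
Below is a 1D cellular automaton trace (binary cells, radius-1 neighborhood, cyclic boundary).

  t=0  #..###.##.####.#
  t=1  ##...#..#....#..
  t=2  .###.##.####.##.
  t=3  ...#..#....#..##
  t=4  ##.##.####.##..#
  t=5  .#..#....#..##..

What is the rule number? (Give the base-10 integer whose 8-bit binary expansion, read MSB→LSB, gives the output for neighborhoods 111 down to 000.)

  ###|.  b7=0 t=0,i=4
  ##.|#  b6=1 t=0,i=0
  #.#|.  b5=0 t=0,i=6
  #..|#  b4=1 t=0,i=1
  .##|.  b3=0 t=0,i=3
  .#.|#  b2=1 t=1,i=5
  ..#|.  b1=0 t=0,i=2
  ...|#  b0=1 t=1,i=3
  bits 01010101 = 85

85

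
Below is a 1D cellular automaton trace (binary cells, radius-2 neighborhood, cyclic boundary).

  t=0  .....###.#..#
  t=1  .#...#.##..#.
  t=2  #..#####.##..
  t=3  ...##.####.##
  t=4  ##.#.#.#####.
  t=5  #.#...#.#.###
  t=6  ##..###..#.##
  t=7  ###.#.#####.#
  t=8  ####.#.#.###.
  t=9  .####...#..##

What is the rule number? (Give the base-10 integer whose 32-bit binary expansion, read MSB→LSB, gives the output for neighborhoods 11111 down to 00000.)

  ##### -> .   bit 31 = 0  t=2,i=5
  ####. -> #   bit 30 = 1  t=2,i=6
  ###.# -> #   bit 29 = 1  t=0,i=7
  ###.. -> #   bit 28 = 1  t=6,i=1
  ##.## -> #   bit 27 = 1  t=2,i=8
  ##.#. -> #   bit 26 = 1  t=0,i=8
  ##..# -> #   bit 25 = 1  t=1,i=9
  ##... -> #   bit 24 = 1  t=3,i=0
  #.### -> .   bit 23 = 0  t=3,i=6
  #.##. -> #   bit 22 = 1  t=1,i=7
  #.#.# -> .   bit 21 = 0  t=4,i=3
  #.#.. -> .   bit 20 = 0  t=0,i=9
  #..## -> .   bit 19 = 0  t=2,i=2
  #..#. -> #   bit 18 = 1  t=0,i=11
  #...# -> #   bit 17 = 1  t=1,i=3
  #.... -> #   bit 16 = 1  t=0,i=1
  .#### -> #   bit 15 = 1  t=2,i=4
  .###. -> .   bit 14 = 0  t=0,i=6
  .##.# -> .   bit 13 = 0  t=3,i=4
  .##.. -> .   bit 12 = 0  t=1,i=8
  .#.## -> #   bit 11 = 1  t=1,i=6
  .#.#. -> .   bit 10 = 0  t=4,i=4
  .#..# -> .   bit 9 = 0  t=0,i=10
  .#... -> .   bit 8 = 0  t=0,i=0
  ..### -> #   bit 7 = 1  t=0,i=5
  ..##. -> #   bit 6 = 1  t=3,i=3
  ..#.# -> #   bit 5 = 1  t=1,i=5
  ..#.. -> .   bit 4 = 0  t=0,i=12
  ...## -> .   bit 3 = 0  t=0,i=4
  ...#. -> #   bit 2 = 1  t=1,i=4
  ....# -> .   bit 1 = 0  t=0,i=3
  ..... -> .   bit 0 = 0  t=0,i=2
  bits 01111111010001111000100011100100 = 2135394532

2135394532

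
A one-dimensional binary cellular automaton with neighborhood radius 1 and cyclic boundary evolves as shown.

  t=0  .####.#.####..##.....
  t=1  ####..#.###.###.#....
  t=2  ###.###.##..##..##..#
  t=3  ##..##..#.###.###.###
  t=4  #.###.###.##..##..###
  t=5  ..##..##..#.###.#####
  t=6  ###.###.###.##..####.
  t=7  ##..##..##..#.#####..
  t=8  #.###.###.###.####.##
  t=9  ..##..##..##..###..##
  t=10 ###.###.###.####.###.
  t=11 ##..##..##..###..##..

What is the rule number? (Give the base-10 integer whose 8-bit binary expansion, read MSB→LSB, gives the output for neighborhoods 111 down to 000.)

  ### -> #   bit 7 = 1  t=0,i=2
  ##. -> .   bit 6 = 0  t=0,i=4
  #.# -> .   bit 5 = 0  t=0,i=5
  #.. -> #   bit 4 = 1  t=0,i=12
  .## -> #   bit 3 = 1  t=0,i=1
  .#. -> #   bit 2 = 1  t=0,i=6
  ..# -> #   bit 1 = 1  t=0,i=0
  ... -> .   bit 0 = 0  t=0,i=17
  bits 10011110 = 158

158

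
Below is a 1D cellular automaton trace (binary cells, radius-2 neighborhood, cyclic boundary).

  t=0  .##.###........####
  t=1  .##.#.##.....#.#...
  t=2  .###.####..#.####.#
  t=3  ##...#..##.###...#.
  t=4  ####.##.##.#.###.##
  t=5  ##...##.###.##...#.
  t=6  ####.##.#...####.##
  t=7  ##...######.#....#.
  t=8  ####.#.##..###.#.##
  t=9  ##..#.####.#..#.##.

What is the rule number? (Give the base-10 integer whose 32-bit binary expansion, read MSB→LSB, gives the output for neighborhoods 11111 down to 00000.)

2547138546

  ##### -> #   bit 31 = 1  t=4,i=0
  ####. -> .   bit 30 = 0  t=0,i=17
  ###.# -> .   bit 29 = 0  t=0,i=18
  ###.. -> #   bit 28 = 1  t=0,i=6
  ##.## -> .   bit 27 = 0  t=0,i=0
  ##.#. -> #   bit 26 = 1  t=1,i=3
  ##..# -> #   bit 25 = 1  t=2,i=9
  ##... -> #   bit 24 = 1  t=0,i=7
  #.### -> #   bit 23 = 1  t=0,i=4
  #.##. -> #   bit 22 = 1  t=0,i=1
  #.#.# -> .   bit 21 = 0  t=1,i=4
  #.#.. -> #   bit 20 = 1  t=1,i=15
  #..## -> .   bit 19 = 0  t=3,i=7
  #..#. -> .   bit 18 = 0  t=2,i=10
  #...# -> #   bit 17 = 1  t=3,i=3
  #.... -> .   bit 16 = 0  t=0,i=8
  .#### -> .   bit 15 = 0  t=0,i=16
  .###. -> .   bit 14 = 0  t=0,i=5
  .##.# -> #   bit 13 = 1  t=0,i=2
  .##.. -> #   bit 12 = 1  t=1,i=7
  .#.## -> #   bit 11 = 1  t=1,i=5
  .#.#. -> #   bit 10 = 1  t=1,i=14
  .#..# -> #   bit 9 = 1  t=3,i=6
  .#... -> #   bit 8 = 1  t=1,i=16
  ..### -> #   bit 7 = 1  t=0,i=15
  ..##. -> #   bit 6 = 1  t=1,i=1
  ..#.# -> #   bit 5 = 1  t=1,i=13
  ..#.. -> #   bit 4 = 1  t=3,i=5
  ...## -> .   bit 3 = 0  t=0,i=14
  ...#. -> .   bit 2 = 0  t=1,i=12
  ....# -> #   bit 1 = 1  t=0,i=13
  ..... -> .   bit 0 = 0  t=0,i=9
  bits 10010111110100100011111111110010 = 2547138546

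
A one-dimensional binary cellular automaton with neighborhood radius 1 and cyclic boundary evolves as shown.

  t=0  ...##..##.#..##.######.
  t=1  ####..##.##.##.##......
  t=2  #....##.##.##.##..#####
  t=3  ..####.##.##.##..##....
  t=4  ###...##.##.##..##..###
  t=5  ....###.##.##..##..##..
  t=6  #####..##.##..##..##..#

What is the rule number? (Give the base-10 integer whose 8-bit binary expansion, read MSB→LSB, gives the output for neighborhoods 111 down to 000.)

47

  ###|.  b7=0 t=0,i=17
  ##.|.  b6=0 t=0,i=4
  #.#|#  b5=1 t=0,i=9
  #..|.  b4=0 t=0,i=5
  .##|#  b3=1 t=0,i=3
  .#.|#  b2=1 t=0,i=10
  ..#|#  b1=1 t=0,i=2
  ...|#  b0=1 t=0,i=0
  bits 00101111 = 47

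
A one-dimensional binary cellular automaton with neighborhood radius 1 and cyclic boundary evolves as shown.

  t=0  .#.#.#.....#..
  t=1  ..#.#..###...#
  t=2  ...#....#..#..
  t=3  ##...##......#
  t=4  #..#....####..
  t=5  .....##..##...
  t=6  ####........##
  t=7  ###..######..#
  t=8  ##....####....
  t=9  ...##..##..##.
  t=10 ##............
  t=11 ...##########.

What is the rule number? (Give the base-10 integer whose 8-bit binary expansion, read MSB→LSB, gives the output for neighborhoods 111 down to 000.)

  [7] ### => #  t=1,i=8
  [6] ##. => .  t=1,i=9
  [5] #.# => #  t=0,i=2
  [4] #.. => .  t=0,i=6
  [3] .## => .  t=1,i=7
  [2] .#. => .  t=0,i=1
  [1] ..# => .  t=0,i=0
  [0] ... => #  t=0,i=7
  bits 10100001 = 161

161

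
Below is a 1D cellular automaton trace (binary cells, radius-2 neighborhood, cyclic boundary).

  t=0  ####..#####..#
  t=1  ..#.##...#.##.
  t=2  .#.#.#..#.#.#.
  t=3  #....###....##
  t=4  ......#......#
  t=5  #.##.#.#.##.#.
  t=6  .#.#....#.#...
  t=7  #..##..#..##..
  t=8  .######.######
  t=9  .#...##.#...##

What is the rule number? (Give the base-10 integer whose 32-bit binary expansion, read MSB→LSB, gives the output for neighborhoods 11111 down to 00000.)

1654422341

  nb #####: next=.  (t=0,i=1, bit31=0)
  nb ####.: next=#  (t=0,i=2, bit30=1)
  nb ###.#: next=#  (t=8,i=6, bit29=1)
  nb ###..: next=.  (t=0,i=3, bit28=0)
  nb ##.##: next=.  (t=8,i=0, bit27=0)
  nb ##.#.: next=.  (t=5,i=4, bit26=0)
  nb ##..#: next=#  (t=0,i=4, bit25=1)
  nb ##...: next=.  (t=1,i=6, bit24=0)
  nb #.###: next=#  (t=8,i=1, bit23=1)
  nb #.##.: next=.  (t=1,i=4, bit22=0)
  nb #.#.#: next=.  (t=2,i=3, bit21=0)
  nb #.#..: next=#  (t=2,i=5, bit20=1)
  nb #..##: next=#  (t=0,i=5, bit19=1)
  nb #..#.: next=#  (t=2,i=0, bit18=1)
  nb #...#: next=.  (t=1,i=0, bit17=0)
  nb #....: next=.  (t=3,i=2, bit16=0)
  nb .####: next=.  (t=0,i=0, bit15=0)
  nb .###.: next=#  (t=3,i=6, bit14=1)
  nb .##.#: next=#  (t=5,i=3, bit13=1)
  nb .##..: next=#  (t=1,i=5, bit12=1)
  nb .#.##: next=#  (t=1,i=3, bit11=1)
  nb .#.#.: next=.  (t=2,i=2, bit10=0)
  nb .#..#: next=#  (t=2,i=6, bit9=1)
  nb .#...: next=#  (t=4,i=0, bit8=1)
  nb ..###: next=.  (t=0,i=6, bit7=0)
  nb ..##.: next=#  (t=7,i=3, bit6=1)
  nb ..#.#: next=.  (t=1,i=2, bit5=0)
  nb ..#..: next=.  (t=4,i=6, bit4=0)
  nb ...##: next=.  (t=3,i=4, bit3=0)
  nb ...#.: next=#  (t=1,i=1, bit2=1)
  nb ....#: next=.  (t=3,i=3, bit1=0)
  nb .....: next=#  (t=4,i=2, bit0=1)
  bits 01100010100111000111101101000101 = 1654422341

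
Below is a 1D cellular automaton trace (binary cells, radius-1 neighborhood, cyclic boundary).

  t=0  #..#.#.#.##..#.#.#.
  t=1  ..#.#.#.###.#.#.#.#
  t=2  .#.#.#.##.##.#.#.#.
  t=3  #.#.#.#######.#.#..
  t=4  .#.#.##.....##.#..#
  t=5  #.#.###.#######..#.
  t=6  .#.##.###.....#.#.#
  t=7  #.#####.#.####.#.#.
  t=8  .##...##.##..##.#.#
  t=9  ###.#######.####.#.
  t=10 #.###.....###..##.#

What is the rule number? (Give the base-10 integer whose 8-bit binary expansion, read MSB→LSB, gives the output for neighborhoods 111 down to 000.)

  nb ###: next=.  (t=1,i=9, bit7=0)
  nb ##.: next=#  (t=0,i=10, bit6=1)
  nb #.#: next=#  (t=0,i=4, bit5=1)
  nb #..: next=.  (t=0,i=1, bit4=0)
  nb .##: next=#  (t=0,i=9, bit3=1)
  nb .#.: next=.  (t=0,i=0, bit2=0)
  nb ..#: next=#  (t=0,i=2, bit1=1)
  nb ...: next=#  (t=4,i=8, bit0=1)
  bits 01101011 = 107

107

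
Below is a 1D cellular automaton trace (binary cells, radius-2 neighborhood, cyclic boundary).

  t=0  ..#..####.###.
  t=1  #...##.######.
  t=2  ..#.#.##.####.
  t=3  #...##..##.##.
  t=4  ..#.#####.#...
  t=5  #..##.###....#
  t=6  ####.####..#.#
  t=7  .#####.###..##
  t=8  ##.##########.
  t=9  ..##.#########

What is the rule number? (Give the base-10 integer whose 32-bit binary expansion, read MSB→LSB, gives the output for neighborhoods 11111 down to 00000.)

  ##### -> #   bit 31 = 1  t=1,i=9
  ####. -> #   bit 30 = 1  t=0,i=7
  ###.# -> #   bit 29 = 1  t=0,i=8
  ###.. -> #   bit 28 = 1  t=0,i=12
  ##.## -> #   bit 27 = 1  t=0,i=9
  ##.#. -> .   bit 26 = 0  t=1,i=13
  ##..# -> #   bit 25 = 1  t=3,i=6
  ##... -> .   bit 24 = 0  t=0,i=13
  #.### -> #   bit 23 = 1  t=0,i=10
  #.##. -> .   bit 22 = 0  t=2,i=6
  #.#.# -> #   bit 21 = 1  t=2,i=4
  #.#.. -> .   bit 20 = 0  t=1,i=0
  #..## -> #   bit 19 = 1  t=0,i=4
  #..#. -> .   bit 18 = 0  t=6,i=10
  #...# -> #   bit 17 = 1  t=0,i=0
  #.... -> .   bit 16 = 0  t=4,i=12
  .#### -> .   bit 15 = 0  t=0,i=6
  .###. -> #   bit 14 = 1  t=0,i=11
  .##.# -> .   bit 13 = 0  t=1,i=5
  .##.. -> #   bit 12 = 1  t=3,i=5
  .#.## -> #   bit 11 = 1  t=2,i=5
  .#.#. -> .   bit 10 = 0  t=2,i=3
  .#..# -> .   bit 9 = 0  t=0,i=3
  .#... -> .   bit 8 = 0  t=1,i=1
  ..### -> #   bit 7 = 1  t=0,i=5
  ..##. -> #   bit 6 = 1  t=1,i=4
  ..#.# -> .   bit 5 = 0  t=2,i=2
  ..#.. -> .   bit 4 = 0  t=0,i=2
  ...## -> .   bit 3 = 0  t=1,i=3
  ...#. -> .   bit 2 = 0  t=0,i=1
  ....# -> #   bit 1 = 1  t=4,i=0
  ..... -> #   bit 0 = 1  t=4,i=13
  bits 11111010101010100101100011000011 = 4205467843

4205467843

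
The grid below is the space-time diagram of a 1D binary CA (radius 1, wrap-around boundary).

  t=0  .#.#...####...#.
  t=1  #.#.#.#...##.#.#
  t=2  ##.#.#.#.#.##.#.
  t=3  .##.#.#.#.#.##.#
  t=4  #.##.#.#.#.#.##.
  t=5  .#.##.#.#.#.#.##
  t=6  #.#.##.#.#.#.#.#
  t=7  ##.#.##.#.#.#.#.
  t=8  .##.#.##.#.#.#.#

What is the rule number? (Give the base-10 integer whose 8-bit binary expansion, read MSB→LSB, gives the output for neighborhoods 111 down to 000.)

  nb ###: next=.  (t=0,i=8, bit7=0)
  nb ##.: next=#  (t=0,i=10, bit6=1)
  nb #.#: next=#  (t=0,i=2, bit5=1)
  nb #..: next=#  (t=0,i=4, bit4=1)
  nb .##: next=.  (t=0,i=7, bit3=0)
  nb .#.: next=.  (t=0,i=1, bit2=0)
  nb ..#: next=#  (t=0,i=0, bit1=1)
  nb ...: next=.  (t=0,i=5, bit0=0)
  bits 01110010 = 114

114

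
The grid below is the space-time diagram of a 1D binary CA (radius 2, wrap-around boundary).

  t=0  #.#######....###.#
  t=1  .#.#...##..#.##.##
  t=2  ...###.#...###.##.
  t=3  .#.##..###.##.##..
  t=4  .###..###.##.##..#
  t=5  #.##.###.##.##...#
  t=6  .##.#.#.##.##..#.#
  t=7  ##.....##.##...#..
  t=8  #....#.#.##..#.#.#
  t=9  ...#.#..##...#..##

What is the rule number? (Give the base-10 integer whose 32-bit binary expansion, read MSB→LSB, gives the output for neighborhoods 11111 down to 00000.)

1482344946

  ##### -> .   bit 31 = 0  t=0,i=4
  ####. -> #   bit 30 = 1  t=0,i=7
  ###.# -> .   bit 29 = 0  t=0,i=15
  ###.. -> #   bit 28 = 1  t=0,i=8
  ##.## -> #   bit 27 = 1  t=0,i=1
  ##.#. -> .   bit 26 = 0  t=1,i=0
  ##..# -> .   bit 25 = 0  t=1,i=9
  ##... -> .   bit 24 = 0  t=0,i=9
  #.### -> .   bit 23 = 0  t=0,i=2
  #.##. -> #   bit 22 = 1  t=0,i=17
  #.#.# -> .   bit 21 = 0  t=1,i=1
  #.#.. -> #   bit 20 = 1  t=1,i=3
  #..## -> #   bit 19 = 1  t=3,i=6
  #..#. -> .   bit 18 = 0  t=1,i=10
  #...# -> #   bit 17 = 1  t=1,i=5
  #.... -> .   bit 16 = 0  t=0,i=10
  .#### -> #   bit 15 = 1  t=0,i=3
  .###. -> #   bit 14 = 1  t=0,i=14
  .##.# -> .   bit 13 = 0  t=0,i=0
  .##.. -> .   bit 12 = 0  t=1,i=8
  .#.## -> #   bit 11 = 1  t=1,i=12
  .#.#. -> .   bit 10 = 0  t=1,i=2
  .#..# -> .   bit 9 = 0  t=7,i=16
  .#... -> #   bit 8 = 1  t=1,i=4
  ..### -> #   bit 7 = 1  t=0,i=13
  ..##. -> #   bit 6 = 1  t=1,i=7
  ..#.# -> #   bit 5 = 1  t=1,i=11
  ..#.. -> #   bit 4 = 1  t=7,i=15
  ...## -> .   bit 3 = 0  t=0,i=12
  ...#. -> .   bit 2 = 0  t=3,i=0
  ....# -> #   bit 1 = 1  t=0,i=11
  ..... -> .   bit 0 = 0  t=7,i=4
  bits 01011000010110101100100111110010 = 1482344946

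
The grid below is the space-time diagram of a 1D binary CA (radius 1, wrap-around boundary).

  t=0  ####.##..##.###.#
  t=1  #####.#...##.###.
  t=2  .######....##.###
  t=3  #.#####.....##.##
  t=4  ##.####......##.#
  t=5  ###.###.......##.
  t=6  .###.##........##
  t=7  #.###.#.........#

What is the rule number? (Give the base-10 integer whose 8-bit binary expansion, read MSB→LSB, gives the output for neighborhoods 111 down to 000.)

228

  ### -> #   bit 7 = 1  t=0,i=0
  ##. -> #   bit 6 = 1  t=0,i=3
  #.# -> #   bit 5 = 1  t=0,i=4
  #.. -> .   bit 4 = 0  t=0,i=7
  .## -> .   bit 3 = 0  t=0,i=5
  .#. -> #   bit 2 = 1  t=1,i=6
  ..# -> .   bit 1 = 0  t=0,i=8
  ... -> .   bit 0 = 0  t=1,i=8
  bits 11100100 = 228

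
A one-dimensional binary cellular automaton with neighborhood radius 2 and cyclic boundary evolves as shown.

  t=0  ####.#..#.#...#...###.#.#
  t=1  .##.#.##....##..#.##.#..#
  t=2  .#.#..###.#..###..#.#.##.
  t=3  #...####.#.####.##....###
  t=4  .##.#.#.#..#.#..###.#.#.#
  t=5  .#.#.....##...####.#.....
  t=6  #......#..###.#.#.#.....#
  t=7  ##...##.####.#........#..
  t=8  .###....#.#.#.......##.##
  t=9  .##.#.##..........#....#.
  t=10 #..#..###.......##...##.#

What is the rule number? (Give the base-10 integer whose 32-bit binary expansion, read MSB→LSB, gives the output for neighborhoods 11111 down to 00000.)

3352187526

  nb #####: next=#  (t=0,i=1, bit31=1)
  nb ####.: next=#  (t=0,i=2, bit30=1)
  nb ###.#: next=.  (t=0,i=3, bit29=0)
  nb ###..: next=.  (t=2,i=15, bit28=0)
  nb ##.##: next=.  (t=3,i=15, bit27=0)
  nb ##.#.: next=#  (t=0,i=4, bit26=1)
  nb ##..#: next=#  (t=1,i=14, bit25=1)
  nb ##...: next=#  (t=1,i=8, bit24=1)
  nb #.###: next=#  (t=0,i=24, bit23=1)
  nb #.##.: next=#  (t=1,i=1, bit22=1)
  nb #.#.#: next=.  (t=0,i=22, bit21=0)
  nb #.#..: next=.  (t=0,i=5, bit20=0)
  nb #..##: next=#  (t=2,i=5, bit19=1)
  nb #..#.: next=#  (t=0,i=7, bit18=1)
  nb #...#: next=#  (t=0,i=12, bit17=1)
  nb #....: next=.  (t=1,i=9, bit16=0)
  nb .####: next=.  (t=0,i=0, bit15=0)
  nb .###.: next=#  (t=0,i=19, bit14=1)
  nb .##.#: next=.  (t=1,i=2, bit13=0)
  nb .##..: next=#  (t=1,i=7, bit12=1)
  nb .#.##: next=.  (t=0,i=23, bit11=0)
  nb .#.#.: next=.  (t=0,i=9, bit10=0)
  nb .#..#: next=#  (t=0,i=6, bit9=1)
  nb .#...: next=.  (t=0,i=11, bit8=0)
  nb ..###: next=#  (t=0,i=18, bit7=1)
  nb ..##.: next=.  (t=1,i=12, bit6=0)
  nb ..#.#: next=.  (t=0,i=8, bit5=0)
  nb ..#..: next=.  (t=0,i=14, bit4=0)
  nb ...##: next=.  (t=0,i=17, bit3=0)
  nb ...#.: next=#  (t=0,i=13, bit2=1)
  nb ....#: next=#  (t=1,i=10, bit1=1)
  nb .....: next=.  (t=5,i=6, bit0=0)
  bits 11000111110011100101001010000110 = 3352187526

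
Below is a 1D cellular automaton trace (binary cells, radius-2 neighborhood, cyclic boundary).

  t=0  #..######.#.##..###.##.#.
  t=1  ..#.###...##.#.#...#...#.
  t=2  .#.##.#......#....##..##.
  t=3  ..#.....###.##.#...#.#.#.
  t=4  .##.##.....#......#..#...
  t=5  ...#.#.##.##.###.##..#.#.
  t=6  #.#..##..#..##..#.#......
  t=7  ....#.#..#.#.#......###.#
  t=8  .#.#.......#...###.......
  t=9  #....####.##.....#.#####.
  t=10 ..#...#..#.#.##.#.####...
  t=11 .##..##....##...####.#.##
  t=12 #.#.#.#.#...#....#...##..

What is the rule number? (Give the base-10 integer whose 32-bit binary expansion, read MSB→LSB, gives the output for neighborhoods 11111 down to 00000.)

  ##### -> #   bit 31 = 1  t=0,i=5
  ####. -> .   bit 30 = 0  t=0,i=7
  ###.# -> .   bit 29 = 0  t=0,i=8
  ###.. -> #   bit 28 = 1  t=1,i=6
  ##.## -> #   bit 27 = 1  t=0,i=19
  ##.#. -> .   bit 26 = 0  t=0,i=9
  ##..# -> .   bit 25 = 0  t=0,i=14
  ##... -> .   bit 24 = 0  t=1,i=7
  #.### -> #   bit 23 = 1  t=1,i=4
  #.##. -> .   bit 22 = 0  t=0,i=12
  #.#.# -> #   bit 21 = 1  t=0,i=10
  #.#.. -> .   bit 20 = 0  t=0,i=0
  #..## -> #   bit 19 = 1  t=0,i=2
  #..#. -> .   bit 18 = 0  t=2,i=0
  #...# -> .   bit 17 = 0  t=1,i=0
  #.... -> #   bit 16 = 1  t=2,i=8
  .#### -> #   bit 15 = 1  t=0,i=4
  .###. -> .   bit 14 = 0  t=0,i=17
  .##.# -> .   bit 13 = 0  t=0,i=21
  .##.. -> #   bit 12 = 1  t=0,i=13
  .#.## -> #   bit 11 = 1  t=0,i=11
  .#.#. -> .   bit 10 = 0  t=0,i=24
  .#..# -> .   bit 9 = 0  t=0,i=1
  .#... -> .   bit 8 = 0  t=1,i=16
  ..### -> .   bit 7 = 0  t=0,i=3
  ..##. -> .   bit 6 = 0  t=1,i=10
  ..#.# -> .   bit 5 = 0  t=1,i=2
  ..#.. -> #   bit 4 = 1  t=1,i=19
  ...## -> .   bit 3 = 0  t=1,i=9
  ...#. -> #   bit 2 = 1  t=1,i=1
  ....# -> .   bit 1 = 0  t=2,i=11
  ..... -> #   bit 0 = 1  t=2,i=9
  bits 10011000101010011001100000010101 = 2561251349

2561251349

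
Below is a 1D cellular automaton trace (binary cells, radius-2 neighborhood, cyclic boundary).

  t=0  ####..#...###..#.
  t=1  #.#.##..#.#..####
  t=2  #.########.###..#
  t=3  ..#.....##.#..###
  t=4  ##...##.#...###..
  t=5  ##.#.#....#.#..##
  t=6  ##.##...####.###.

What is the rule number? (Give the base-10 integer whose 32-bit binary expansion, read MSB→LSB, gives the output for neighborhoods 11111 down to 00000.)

  ##### -> .   bit 31 = 0  t=1,i=15
  ####. -> #   bit 30 = 1  t=0,i=2
  ###.# -> #   bit 29 = 1  t=1,i=0
  ###.. -> .   bit 28 = 0  t=0,i=3
  ##.## -> .   bit 27 = 0  t=2,i=1
  ##.#. -> .   bit 26 = 0  t=1,i=1
  ##..# -> #   bit 25 = 1  t=0,i=4
  ##... -> .   bit 24 = 0  t=4,i=2
  #.### -> #   bit 23 = 1  t=0,i=0
  #.##. -> #   bit 22 = 1  t=1,i=4
  #.#.# -> #   bit 21 = 1  t=1,i=2
  #.#.. -> .   bit 20 = 0  t=1,i=10
  #..## -> #   bit 19 = 1  t=1,i=12
  #..#. -> #   bit 18 = 1  t=0,i=5
  #...# -> #   bit 17 = 1  t=0,i=8
  #.... -> .   bit 16 = 0  t=3,i=4
  .#### -> .   bit 15 = 0  t=0,i=1
  .###. -> .   bit 14 = 0  t=0,i=11
  .##.# -> .   bit 13 = 0  t=2,i=0
  .##.. -> #   bit 12 = 1  t=1,i=5
  .#.## -> #   bit 11 = 1  t=0,i=16
  .#.#. -> #   bit 10 = 1  t=1,i=9
  .#..# -> #   bit 9 = 1  t=1,i=11
  .#... -> .   bit 8 = 0  t=0,i=7
  ..### -> #   bit 7 = 1  t=0,i=10
  ..##. -> #   bit 6 = 1  t=2,i=16
  ..#.# -> #   bit 5 = 1  t=0,i=15
  ..#.. -> .   bit 4 = 0  t=0,i=6
  ...## -> .   bit 3 = 0  t=0,i=9
  ...#. -> #   bit 2 = 1  t=5,i=9
  ....# -> #   bit 1 = 1  t=3,i=6
  ..... -> #   bit 0 = 1  t=3,i=5
  bits 01100010111011100001111011100111 = 1659772647

1659772647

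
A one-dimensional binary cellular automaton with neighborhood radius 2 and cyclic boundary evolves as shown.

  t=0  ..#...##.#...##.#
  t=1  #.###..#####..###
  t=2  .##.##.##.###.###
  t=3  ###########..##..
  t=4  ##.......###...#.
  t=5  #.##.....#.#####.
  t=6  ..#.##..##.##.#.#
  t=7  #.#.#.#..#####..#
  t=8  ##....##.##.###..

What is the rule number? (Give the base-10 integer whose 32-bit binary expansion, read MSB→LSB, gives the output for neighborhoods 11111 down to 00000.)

  ##### -> .   bit 31 = 0  t=1,i=9
  ####. -> #   bit 30 = 1  t=1,i=10
  ###.# -> .   bit 29 = 0  t=1,i=0
  ###.. -> #   bit 28 = 1  t=1,i=4
  ##.## -> #   bit 27 = 1  t=1,i=1
  ##.#. -> #   bit 26 = 1  t=0,i=8
  ##..# -> #   bit 25 = 1  t=1,i=5
  ##... -> #   bit 24 = 1  t=4,i=2
  #.### -> #   bit 23 = 1  t=1,i=2
  #.##. -> #   bit 22 = 1  t=2,i=1
  #.#.# -> .   bit 21 = 0  t=5,i=0
  #.#.. -> #   bit 20 = 1  t=0,i=9
  #..## -> .   bit 19 = 0  t=1,i=6
  #..#. -> .   bit 18 = 0  t=0,i=1
  #...# -> #   bit 17 = 1  t=0,i=4
  #.... -> #   bit 16 = 1  t=4,i=3
  .#### -> #   bit 15 = 1  t=1,i=8
  .###. -> .   bit 14 = 0  t=1,i=3
  .##.# -> #   bit 13 = 1  t=0,i=7
  .##.. -> .   bit 12 = 0  t=3,i=14
  .#.## -> .   bit 11 = 0  t=4,i=16
  .#.#. -> .   bit 10 = 0  t=6,i=15
  .#..# -> #   bit 9 = 1  t=0,i=0
  .#... -> #   bit 8 = 1  t=0,i=3
  ..### -> #   bit 7 = 1  t=1,i=7
  ..##. -> .   bit 6 = 0  t=0,i=6
  ..#.# -> #   bit 5 = 1  t=4,i=15
  ..#.. -> #   bit 4 = 1  t=0,i=2
  ...## -> .   bit 3 = 0  t=0,i=5
  ...#. -> #   bit 2 = 1  t=4,i=14
  ....# -> .   bit 1 = 0  t=4,i=7
  ..... -> .   bit 0 = 0  t=4,i=4
  bits 01011111110100111010001110110100 = 1607705524

1607705524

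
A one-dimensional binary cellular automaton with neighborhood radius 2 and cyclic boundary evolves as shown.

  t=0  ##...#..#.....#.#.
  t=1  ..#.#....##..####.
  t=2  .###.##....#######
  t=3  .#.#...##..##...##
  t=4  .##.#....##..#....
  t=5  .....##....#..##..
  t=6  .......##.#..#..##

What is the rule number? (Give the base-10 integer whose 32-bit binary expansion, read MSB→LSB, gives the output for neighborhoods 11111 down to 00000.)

  ##### -> .   bit 31 = 0  t=2,i=13
  ####. -> #   bit 30 = 1  t=1,i=15
  ###.# -> #   bit 29 = 1  t=2,i=3
  ###.. -> #   bit 28 = 1  t=1,i=16
  ##.## -> .   bit 27 = 0  t=2,i=0
  ##.#. -> .   bit 26 = 0  t=3,i=0
  ##..# -> #   bit 25 = 1  t=1,i=11
  ##... -> #   bit 24 = 1  t=0,i=2
  #.### -> #   bit 23 = 1  t=2,i=1
  #.##. -> .   bit 22 = 0  t=0,i=0
  #.#.# -> #   bit 21 = 1  t=0,i=16
  #.#.. -> .   bit 20 = 0  t=1,i=4
  #..## -> #   bit 19 = 1  t=1,i=12
  #..#. -> .   bit 18 = 0  t=0,i=7
  #...# -> .   bit 17 = 0  t=0,i=3
  #.... -> #   bit 16 = 1  t=0,i=10
  .#### -> #   bit 15 = 1  t=1,i=14
  .###. -> .   bit 14 = 0  t=2,i=2
  .##.# -> .   bit 13 = 0  t=3,i=17
  .##.. -> .   bit 12 = 0  t=0,i=1
  .#.## -> .   bit 11 = 0  t=0,i=17
  .#.#. -> #   bit 10 = 1  t=0,i=15
  .#..# -> .   bit 9 = 0  t=0,i=6
  .#... -> #   bit 8 = 1  t=0,i=9
  ..### -> #   bit 7 = 1  t=1,i=13
  ..##. -> .   bit 6 = 0  t=1,i=9
  ..#.# -> #   bit 5 = 1  t=0,i=14
  ..#.. -> .   bit 4 = 0  t=0,i=5
  ...## -> .   bit 3 = 0  t=1,i=8
  ...#. -> #   bit 2 = 1  t=0,i=4
  ....# -> .   bit 1 = 0  t=0,i=12
  ..... -> .   bit 0 = 0  t=0,i=11
  bits 01110011101010011000010110100100 = 1940489636

1940489636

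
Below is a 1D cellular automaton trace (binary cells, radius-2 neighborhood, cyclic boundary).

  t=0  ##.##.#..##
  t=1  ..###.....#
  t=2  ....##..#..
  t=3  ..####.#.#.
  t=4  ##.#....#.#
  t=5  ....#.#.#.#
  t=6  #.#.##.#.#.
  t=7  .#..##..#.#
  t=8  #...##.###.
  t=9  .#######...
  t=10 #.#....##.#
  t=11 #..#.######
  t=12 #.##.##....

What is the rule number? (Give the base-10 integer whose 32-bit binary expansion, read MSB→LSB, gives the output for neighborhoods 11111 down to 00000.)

  #####|.  b31=0 t=9,i=3
  ####.|.  b30=0 t=0,i=0
  ###.#|.  b29=0 t=0,i=1
  ###..|#  b28=1 t=1,i=4
  ##.##|#  b27=1 t=0,i=2
  ##.#.|.  b26=0 t=0,i=5
  ##..#|.  b25=0 t=2,i=6
  ##...|#  b24=1 t=1,i=5
  #.###|#  b23=1 t=4,i=10
  #.##.|#  b22=1 t=0,i=3
  #.#.#|.  b21=0 t=3,i=7
  #.#..|.  b20=0 t=0,i=6
  #..##|.  b19=0 t=0,i=8
  #..#.|#  b18=1 t=2,i=7
  #...#|#  b17=1 t=3,i=0
  #....|.  b16=0 t=1,i=6
  .####|#  b15=1 t=0,i=10
  .###.|.  b14=0 t=1,i=3
  .##.#|#  b13=1 t=0,i=4
  .##..|#  b12=1 t=2,i=5
  .#.##|.  b11=0 t=4,i=9
  .#.#.|#  b10=1 t=3,i=8
  .#..#|.  b9=0 t=0,i=7
  .#...|#  b8=1 t=2,i=9
  ..###|.  b7=0 t=0,i=9
  ..##.|#  b6=1 t=2,i=4
  ..#.#|#  b5=1 t=4,i=8
  ..#..|.  b4=0 t=1,i=10
  ...##|#  b3=1 t=2,i=3
  ...#.|.  b2=0 t=1,i=9
  ....#|#  b1=1 t=1,i=8
  .....|.  b0=0 t=1,i=7
  bits 00011001110001101011010101101010 = 432452970

432452970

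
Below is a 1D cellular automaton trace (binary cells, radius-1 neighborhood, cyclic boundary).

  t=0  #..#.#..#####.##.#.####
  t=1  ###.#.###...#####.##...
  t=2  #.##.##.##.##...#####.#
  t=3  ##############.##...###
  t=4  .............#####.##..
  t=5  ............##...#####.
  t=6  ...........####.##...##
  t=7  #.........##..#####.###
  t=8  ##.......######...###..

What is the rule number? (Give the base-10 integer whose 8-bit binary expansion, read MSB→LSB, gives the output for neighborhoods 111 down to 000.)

122

  ###|.  b7=0 t=0,i=9
  ##.|#  b6=1 t=0,i=0
  #.#|#  b5=1 t=0,i=4
  #..|#  b4=1 t=0,i=1
  .##|#  b3=1 t=0,i=8
  .#.|.  b2=0 t=0,i=3
  ..#|#  b1=1 t=0,i=2
  ...|.  b0=0 t=1,i=10
  bits 01111010 = 122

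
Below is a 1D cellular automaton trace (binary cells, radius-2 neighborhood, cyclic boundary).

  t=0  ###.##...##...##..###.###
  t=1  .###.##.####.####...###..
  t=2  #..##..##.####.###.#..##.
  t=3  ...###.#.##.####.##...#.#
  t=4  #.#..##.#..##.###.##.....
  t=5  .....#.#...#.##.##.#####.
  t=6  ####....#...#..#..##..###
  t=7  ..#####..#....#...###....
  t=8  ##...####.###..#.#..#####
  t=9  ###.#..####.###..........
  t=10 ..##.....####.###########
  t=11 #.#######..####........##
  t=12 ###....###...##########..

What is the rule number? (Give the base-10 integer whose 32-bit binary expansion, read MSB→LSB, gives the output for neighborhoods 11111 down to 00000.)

  #####|.  b31=0 t=0,i=0
  ####.|#  b30=1 t=0,i=1
  ###.#|#  b29=1 t=0,i=2
  ###..|#  b28=1 t=1,i=16
  ##.##|#  b27=1 t=0,i=3
  ##.#.|#  b26=1 t=2,i=18
  ##..#|#  b25=1 t=0,i=16
  ##...|#  b24=1 t=0,i=6
  #.###|#  b23=1 t=0,i=22
  #.##.|.  b22=0 t=0,i=4
  #.#.#|.  b21=0 t=3,i=7
  #.#..|.  b20=0 t=2,i=0
  #..##|.  b19=0 t=0,i=17
  #..#.|#  b18=1 t=6,i=14
  #...#|.  b17=0 t=0,i=7
  #....|#  b16=1 t=4,i=21
  .####|.  b15=0 t=0,i=23
  .###.|.  b14=0 t=0,i=19
  .##.#|.  b13=0 t=1,i=6
  .##..|#  b12=1 t=0,i=5
  .#.##|#  b11=1 t=3,i=8
  .#.#.|.  b10=0 t=3,i=23
  .#..#|.  b9=0 t=2,i=1
  .#...|#  b8=1 t=3,i=0
  ..###|.  b7=0 t=0,i=18
  ..##.|#  b6=1 t=0,i=9
  ..#.#|.  b5=0 t=3,i=22
  ..#..|.  b4=0 t=6,i=8
  ...##|#  b3=1 t=0,i=8
  ...#.|.  b2=0 t=3,i=21
  ....#|#  b1=1 t=4,i=23
  .....|#  b0=1 t=4,i=22
  bits 01111111100001010001100101001011 = 2139429195

2139429195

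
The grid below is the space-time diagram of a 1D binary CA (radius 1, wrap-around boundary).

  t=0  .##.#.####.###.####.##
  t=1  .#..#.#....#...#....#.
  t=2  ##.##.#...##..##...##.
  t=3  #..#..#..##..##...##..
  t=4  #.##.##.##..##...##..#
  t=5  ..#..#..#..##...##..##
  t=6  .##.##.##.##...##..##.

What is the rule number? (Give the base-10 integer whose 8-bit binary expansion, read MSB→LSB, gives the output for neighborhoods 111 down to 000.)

  [7] ### => .  t=0,i=7
  [6] ##. => .  t=0,i=2
  [5] #.# => .  t=0,i=0
  [4] #.. => .  t=1,i=2
  [3] .## => #  t=0,i=1
  [2] .#. => #  t=0,i=4
  [1] ..# => #  t=1,i=0
  [0] ... => .  t=1,i=8
  bits 00001110 = 14

14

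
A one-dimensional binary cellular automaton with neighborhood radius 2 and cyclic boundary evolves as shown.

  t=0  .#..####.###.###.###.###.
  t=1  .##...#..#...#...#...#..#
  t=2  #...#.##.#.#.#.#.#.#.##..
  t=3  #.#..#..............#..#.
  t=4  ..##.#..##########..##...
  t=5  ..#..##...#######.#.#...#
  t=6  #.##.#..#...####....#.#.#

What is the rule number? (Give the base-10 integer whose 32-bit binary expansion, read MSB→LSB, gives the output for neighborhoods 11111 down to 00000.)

  ##### -> #   bit 31 = 1  t=4,i=10
  ####. -> #   bit 30 = 1  t=0,i=6
  ###.# -> .   bit 29 = 0  t=0,i=7
  ###.. -> .   bit 28 = 0  t=0,i=23
  ##.## -> .   bit 27 = 0  t=0,i=8
  ##.#. -> .   bit 26 = 0  t=2,i=8
  ##..# -> #   bit 25 = 1  t=0,i=24
  ##... -> .   bit 24 = 0  t=1,i=3
  #.### -> #   bit 23 = 1  t=0,i=9
  #.##. -> .   bit 22 = 0  t=1,i=1
  #.#.# -> .   bit 21 = 0  t=2,i=9
  #.#.. -> #   bit 20 = 1  t=3,i=2
  #..## -> .   bit 19 = 0  t=0,i=3
  #..#. -> .   bit 18 = 0  t=0,i=0
  #...# -> #   bit 17 = 1  t=1,i=4
  #.... -> .   bit 16 = 0  t=3,i=7
  .#### -> .   bit 15 = 0  t=0,i=5
  .###. -> .   bit 14 = 0  t=0,i=10
  .##.# -> .   bit 13 = 0  t=2,i=7
  .##.. -> .   bit 12 = 0  t=1,i=2
  .#.## -> #   bit 11 = 1  t=1,i=0
  .#.#. -> .   bit 10 = 0  t=2,i=10
  .#..# -> #   bit 9 = 1  t=0,i=2
  .#... -> .   bit 8 = 0  t=1,i=10
  ..### -> .   bit 7 = 0  t=0,i=4
  ..##. -> #   bit 6 = 1  t=4,i=2
  ..#.# -> .   bit 5 = 0  t=1,i=24
  ..#.. -> #   bit 4 = 1  t=0,i=1
  ...## -> .   bit 3 = 0  t=4,i=1
  ...#. -> .   bit 2 = 0  t=1,i=5
  ....# -> .   bit 1 = 0  t=3,i=18
  ..... -> #   bit 0 = 1  t=3,i=8
  bits 11000010100100100000101001010001 = 3264350801

3264350801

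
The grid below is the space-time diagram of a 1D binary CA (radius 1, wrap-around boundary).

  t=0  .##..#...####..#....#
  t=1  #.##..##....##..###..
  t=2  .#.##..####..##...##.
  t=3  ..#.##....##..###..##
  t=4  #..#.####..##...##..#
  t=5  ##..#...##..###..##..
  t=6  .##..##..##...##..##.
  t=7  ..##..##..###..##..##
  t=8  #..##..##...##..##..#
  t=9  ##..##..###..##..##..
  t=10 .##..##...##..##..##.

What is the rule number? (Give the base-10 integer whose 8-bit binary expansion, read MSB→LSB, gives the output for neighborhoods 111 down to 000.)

  nb ###: next=.  (t=0,i=10, bit7=0)
  nb ##.: next=#  (t=0,i=2, bit6=1)
  nb #.#: next=#  (t=0,i=0, bit5=1)
  nb #..: next=#  (t=0,i=3, bit4=1)
  nb .##: next=.  (t=0,i=1, bit3=0)
  nb .#.: next=.  (t=0,i=5, bit2=0)
  nb ..#: next=.  (t=0,i=4, bit1=0)
  nb ...: next=#  (t=0,i=7, bit0=1)
  bits 01110001 = 113

113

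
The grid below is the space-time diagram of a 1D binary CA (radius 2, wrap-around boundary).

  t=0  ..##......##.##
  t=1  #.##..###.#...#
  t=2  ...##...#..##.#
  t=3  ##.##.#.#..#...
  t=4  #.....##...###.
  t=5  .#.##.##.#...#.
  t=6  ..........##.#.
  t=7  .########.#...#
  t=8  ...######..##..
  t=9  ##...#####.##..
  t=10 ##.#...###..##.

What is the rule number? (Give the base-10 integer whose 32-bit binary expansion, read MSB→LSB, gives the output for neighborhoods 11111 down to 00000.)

4062319955

  nb #####: next=#  (t=7,i=3, bit31=1)
  nb ####.: next=#  (t=7,i=7, bit30=1)
  nb ###.#: next=#  (t=1,i=8, bit29=1)
  nb ###..: next=#  (t=8,i=8, bit28=1)
  nb ##.##: next=.  (t=0,i=12, bit27=0)
  nb ##.#.: next=.  (t=1,i=9, bit26=0)
  nb ##..#: next=#  (t=0,i=0, bit25=1)
  nb ##...: next=.  (t=0,i=4, bit24=0)
  nb #.###: next=.  (t=7,i=1, bit23=0)
  nb #.##.: next=.  (t=0,i=13, bit22=0)
  nb #.#.#: next=#  (t=3,i=6, bit21=1)
  nb #.#..: next=.  (t=1,i=10, bit20=0)
  nb #..##: next=.  (t=0,i=1, bit19=0)
  nb #..#.: next=.  (t=3,i=10, bit18=0)
  nb #...#: next=#  (t=1,i=12, bit17=1)
  nb #....: next=.  (t=0,i=5, bit16=0)
  nb .####: next=.  (t=7,i=2, bit15=0)
  nb .###.: next=.  (t=1,i=7, bit14=0)
  nb .##.#: next=.  (t=0,i=11, bit13=0)
  nb .##..: next=#  (t=0,i=3, bit12=1)
  nb .#.##: next=.  (t=5,i=2, bit11=0)
  nb .#.#.: next=#  (t=3,i=7, bit10=1)
  nb .#..#: next=.  (t=2,i=9, bit9=0)
  nb .#...: next=#  (t=1,i=11, bit8=1)
  nb ..###: next=.  (t=1,i=6, bit7=0)
  nb ..##.: next=#  (t=0,i=2, bit6=1)
  nb ..#.#: next=.  (t=5,i=1, bit5=0)
  nb ..#..: next=#  (t=2,i=8, bit4=1)
  nb ...##: next=.  (t=0,i=9, bit3=0)
  nb ...#.: next=.  (t=2,i=7, bit2=0)
  nb ....#: next=#  (t=0,i=8, bit1=1)
  nb .....: next=#  (t=0,i=6, bit0=1)
  bits 11110010001000100001010101010011 = 4062319955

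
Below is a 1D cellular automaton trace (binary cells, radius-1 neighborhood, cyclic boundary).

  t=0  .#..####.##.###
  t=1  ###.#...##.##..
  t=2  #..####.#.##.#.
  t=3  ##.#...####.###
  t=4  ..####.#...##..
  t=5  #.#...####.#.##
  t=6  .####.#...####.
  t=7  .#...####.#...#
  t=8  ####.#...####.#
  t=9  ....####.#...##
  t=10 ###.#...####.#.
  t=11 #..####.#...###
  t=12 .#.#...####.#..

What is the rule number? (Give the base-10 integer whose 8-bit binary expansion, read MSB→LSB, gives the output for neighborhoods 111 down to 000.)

  ### -> .   bit 7 = 0  t=0,i=5
  ##. -> .   bit 6 = 0  t=0,i=7
  #.# -> #   bit 5 = 1  t=0,i=0
  #.. -> #   bit 4 = 1  t=0,i=2
  .## -> #   bit 3 = 1  t=0,i=4
  .#. -> #   bit 2 = 1  t=0,i=1
  ..# -> .   bit 1 = 0  t=0,i=3
  ... -> #   bit 0 = 1  t=1,i=6
  bits 00111101 = 61

61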